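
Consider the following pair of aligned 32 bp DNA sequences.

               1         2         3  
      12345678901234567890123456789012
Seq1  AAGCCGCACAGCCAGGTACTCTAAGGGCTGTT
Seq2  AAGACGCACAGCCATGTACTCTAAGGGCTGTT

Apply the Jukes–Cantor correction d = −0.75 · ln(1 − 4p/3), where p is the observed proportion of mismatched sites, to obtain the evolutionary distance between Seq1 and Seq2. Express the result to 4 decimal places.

0.0653

Mismatches occur at site 4 (C/A), site 15 (G/T).
p = 2/32 = 0.062500.
d = −0.75 · ln(1 − (4/3)·0.062500) = −0.75 · ln(0.916667) = −0.75 · (-0.087011) = 0.0653.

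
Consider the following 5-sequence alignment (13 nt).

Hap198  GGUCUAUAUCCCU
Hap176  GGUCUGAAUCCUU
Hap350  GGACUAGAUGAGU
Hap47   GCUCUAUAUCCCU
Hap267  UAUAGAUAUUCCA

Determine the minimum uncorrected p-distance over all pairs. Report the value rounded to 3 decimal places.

0.077

Pairwise Hamming distances:
  Hap198 vs Hap176: 3
  Hap198 vs Hap350: 5
  Hap198 vs Hap47: 1
  Hap198 vs Hap267: 6
  Hap176 vs Hap350: 6
  Hap176 vs Hap47: 4
  Hap176 vs Hap267: 9
  Hap350 vs Hap47: 6
  Hap350 vs Hap267: 10
  Hap47 vs Hap267: 6
The smallest is 1 mismatch, between Hap198 and Hap47; p = 1/13 = 0.077.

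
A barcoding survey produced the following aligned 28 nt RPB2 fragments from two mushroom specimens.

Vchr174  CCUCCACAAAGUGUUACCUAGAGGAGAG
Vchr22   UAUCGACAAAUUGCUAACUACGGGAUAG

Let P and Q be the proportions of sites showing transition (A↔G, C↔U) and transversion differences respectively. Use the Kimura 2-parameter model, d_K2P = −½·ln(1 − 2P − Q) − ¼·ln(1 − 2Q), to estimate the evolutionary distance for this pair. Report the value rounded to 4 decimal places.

Differing sites — 1:C/U (Ti); 2:C/A (Tv); 5:C/G (Tv); 11:G/U (Tv); 14:U/C (Ti); 17:C/A (Tv); 21:G/C (Tv); 22:A/G (Ti); 26:G/U (Tv).
Of the 9 differences, 3 transitions and 6 transversions over 28 sites: P = 3/28 = 0.107143, Q = 6/28 = 0.214286.
d = −0.5·ln(0.571428) − 0.25·ln(0.571428) = −0.5·(-0.559617) − 0.25·(-0.559617) = 0.4197.

0.4197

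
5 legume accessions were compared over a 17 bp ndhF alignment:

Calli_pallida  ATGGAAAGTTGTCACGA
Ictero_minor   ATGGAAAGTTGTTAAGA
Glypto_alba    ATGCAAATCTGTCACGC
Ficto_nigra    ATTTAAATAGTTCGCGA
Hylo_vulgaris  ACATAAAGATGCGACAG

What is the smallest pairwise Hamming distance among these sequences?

Pairwise Hamming distances:
  Calli_pallida vs Ictero_minor: 2
  Calli_pallida vs Glypto_alba: 4
  Calli_pallida vs Ficto_nigra: 7
  Calli_pallida vs Hylo_vulgaris: 8
  Ictero_minor vs Glypto_alba: 6
  Ictero_minor vs Ficto_nigra: 9
  Ictero_minor vs Hylo_vulgaris: 9
  Glypto_alba vs Ficto_nigra: 7
  Glypto_alba vs Hylo_vulgaris: 9
  Ficto_nigra vs Hylo_vulgaris: 10
The smallest is 2, between Calli_pallida and Ictero_minor.

2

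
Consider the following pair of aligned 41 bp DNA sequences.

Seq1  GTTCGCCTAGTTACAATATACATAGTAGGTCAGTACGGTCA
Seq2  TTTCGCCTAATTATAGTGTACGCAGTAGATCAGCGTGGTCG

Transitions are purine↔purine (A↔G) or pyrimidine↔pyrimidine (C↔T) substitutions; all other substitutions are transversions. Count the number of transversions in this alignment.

1

The sequences differ at positions 1 (G/T, transversion), 10 (G/A, transition), 14 (C/T, transition), 16 (A/G, transition), 18 (A/G, transition), 22 (A/G, transition), 23 (T/C, transition), 29 (G/A, transition), 34 (T/C, transition), 35 (A/G, transition), 36 (C/T, transition), 41 (A/G, transition).
Of the 12 differences, 11 transitions and 1 transversion, so the answer is 1.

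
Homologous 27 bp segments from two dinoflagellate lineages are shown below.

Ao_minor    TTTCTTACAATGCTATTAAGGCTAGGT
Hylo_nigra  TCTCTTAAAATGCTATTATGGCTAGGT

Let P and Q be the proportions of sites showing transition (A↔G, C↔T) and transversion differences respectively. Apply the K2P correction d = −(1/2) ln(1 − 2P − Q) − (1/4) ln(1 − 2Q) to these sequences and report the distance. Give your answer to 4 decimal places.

0.1203

The sequences differ at positions 2 (T/C, transition), 8 (C/A, transversion), 19 (A/T, transversion).
Of the 3 differences, 1 transition and 2 transversions over 27 sites: P = 1/27 = 0.037037, Q = 2/27 = 0.074074.
d = −0.5·ln(0.851852) − 0.25·ln(0.851852) = −0.5·(-0.160342) − 0.25·(-0.160342) = 0.1203.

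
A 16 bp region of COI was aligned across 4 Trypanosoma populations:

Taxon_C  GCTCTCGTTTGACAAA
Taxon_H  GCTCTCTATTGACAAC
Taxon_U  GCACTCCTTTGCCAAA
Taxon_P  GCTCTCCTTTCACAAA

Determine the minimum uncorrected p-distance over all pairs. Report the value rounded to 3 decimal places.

0.125

Pairwise Hamming distances:
  Taxon_C vs Taxon_H: 3
  Taxon_C vs Taxon_U: 3
  Taxon_C vs Taxon_P: 2
  Taxon_H vs Taxon_U: 5
  Taxon_H vs Taxon_P: 4
  Taxon_U vs Taxon_P: 3
The smallest is 2 mismatches, between Taxon_C and Taxon_P; p = 2/16 = 0.125.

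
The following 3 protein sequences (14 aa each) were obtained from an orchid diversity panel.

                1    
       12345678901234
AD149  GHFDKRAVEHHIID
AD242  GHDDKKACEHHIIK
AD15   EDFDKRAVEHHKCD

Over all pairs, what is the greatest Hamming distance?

Pairwise Hamming distances:
  AD149 vs AD242: 4
  AD149 vs AD15: 4
  AD242 vs AD15: 8
The largest is 8, between AD242 and AD15.

8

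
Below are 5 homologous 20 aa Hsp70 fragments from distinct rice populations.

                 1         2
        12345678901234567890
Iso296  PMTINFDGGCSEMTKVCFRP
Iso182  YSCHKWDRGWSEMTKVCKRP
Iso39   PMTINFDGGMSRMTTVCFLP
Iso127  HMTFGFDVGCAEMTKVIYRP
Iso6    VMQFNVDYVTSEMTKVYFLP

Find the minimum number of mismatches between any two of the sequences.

4

Pairwise Hamming distances:
  Iso296 vs Iso182: 9
  Iso296 vs Iso39: 4
  Iso296 vs Iso127: 7
  Iso296 vs Iso6: 9
  Iso182 vs Iso39: 12
  Iso182 vs Iso127: 11
  Iso182 vs Iso6: 12
  Iso39 vs Iso127: 11
  Iso39 vs Iso6: 10
  Iso127 vs Iso6: 11
The smallest is 4, between Iso296 and Iso39.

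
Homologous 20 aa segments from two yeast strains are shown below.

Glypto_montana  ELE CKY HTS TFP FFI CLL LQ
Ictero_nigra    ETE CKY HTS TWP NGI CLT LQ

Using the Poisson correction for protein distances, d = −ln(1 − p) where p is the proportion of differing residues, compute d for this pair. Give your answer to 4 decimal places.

The sequences differ at positions 2 (L/T), 11 (F/W), 13 (F/N), 14 (F/G), 18 (L/T).
p = 5/20 = 0.250000.
d = −ln(1 − 0.250000) = −ln(0.750000) = 0.2877.

0.2877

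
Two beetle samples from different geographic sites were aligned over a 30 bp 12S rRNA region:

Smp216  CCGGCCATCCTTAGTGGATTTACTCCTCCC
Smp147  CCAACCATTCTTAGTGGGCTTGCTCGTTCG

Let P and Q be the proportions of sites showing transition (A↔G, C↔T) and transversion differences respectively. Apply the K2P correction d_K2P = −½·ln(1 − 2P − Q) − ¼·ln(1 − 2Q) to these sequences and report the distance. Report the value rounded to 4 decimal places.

The sequences differ at positions 3 (G/A, transition), 4 (G/A, transition), 9 (C/T, transition), 18 (A/G, transition), 19 (T/C, transition), 22 (A/G, transition), 26 (C/G, transversion), 28 (C/T, transition), 30 (C/G, transversion).
Of the 9 differences, 7 transitions and 2 transversions over 30 sites: P = 7/30 = 0.233333, Q = 2/30 = 0.066667.
d = −0.5·ln(0.466667) − 0.25·ln(0.866666) = −0.5·(-0.762139) − 0.25·(-0.143102) = 0.4168.

0.4168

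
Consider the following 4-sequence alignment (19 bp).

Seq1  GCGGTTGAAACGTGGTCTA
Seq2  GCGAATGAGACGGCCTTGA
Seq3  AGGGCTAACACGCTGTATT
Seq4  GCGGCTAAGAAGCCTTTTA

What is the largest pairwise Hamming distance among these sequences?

12

Pairwise Hamming distances:
  Seq1 vs Seq2: 8
  Seq1 vs Seq3: 9
  Seq1 vs Seq4: 8
  Seq2 vs Seq3: 12
  Seq2 vs Seq4: 7
  Seq3 vs Seq4: 8
The largest is 12, between Seq2 and Seq3.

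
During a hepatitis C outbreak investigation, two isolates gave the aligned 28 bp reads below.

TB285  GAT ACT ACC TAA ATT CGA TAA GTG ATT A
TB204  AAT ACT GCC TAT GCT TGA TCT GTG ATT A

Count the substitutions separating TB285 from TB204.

Differing sites — 1:G/A; 7:A/G; 12:A/T; 13:A/G; 14:T/C; 16:C/T; 20:A/C; 21:A/T.
That gives 8 mismatches out of 28 aligned sites, so the Hamming distance is 8.

8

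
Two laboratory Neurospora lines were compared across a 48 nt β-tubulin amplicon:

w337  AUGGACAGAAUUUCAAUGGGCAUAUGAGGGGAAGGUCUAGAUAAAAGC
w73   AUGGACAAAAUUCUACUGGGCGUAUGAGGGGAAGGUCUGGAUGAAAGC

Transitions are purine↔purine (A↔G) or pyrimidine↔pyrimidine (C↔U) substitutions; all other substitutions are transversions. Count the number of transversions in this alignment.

1

Differing sites — 8:G/A (Ti); 13:U/C (Ti); 14:C/U (Ti); 16:A/C (Tv); 22:A/G (Ti); 39:A/G (Ti); 43:A/G (Ti).
Of the 7 differences, 6 transitions and 1 transversion, so the answer is 1.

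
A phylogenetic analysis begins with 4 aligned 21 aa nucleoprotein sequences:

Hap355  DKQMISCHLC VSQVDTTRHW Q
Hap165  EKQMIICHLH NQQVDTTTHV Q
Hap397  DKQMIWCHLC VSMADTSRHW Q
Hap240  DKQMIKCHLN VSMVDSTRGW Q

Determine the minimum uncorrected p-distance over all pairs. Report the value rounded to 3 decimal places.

Pairwise Hamming distances:
  Hap355 vs Hap165: 7
  Hap355 vs Hap397: 4
  Hap355 vs Hap240: 5
  Hap165 vs Hap397: 10
  Hap165 vs Hap240: 10
  Hap397 vs Hap240: 6
The smallest is 4 mismatches, between Hap355 and Hap397; p = 4/21 = 0.190.

0.190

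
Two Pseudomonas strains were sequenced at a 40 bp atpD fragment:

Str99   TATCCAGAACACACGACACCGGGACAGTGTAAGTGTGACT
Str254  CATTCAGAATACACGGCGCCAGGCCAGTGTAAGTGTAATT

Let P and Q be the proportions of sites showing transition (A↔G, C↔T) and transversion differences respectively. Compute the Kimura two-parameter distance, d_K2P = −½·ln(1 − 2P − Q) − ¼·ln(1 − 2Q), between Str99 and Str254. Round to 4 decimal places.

0.2895

Mismatches occur at site 1 (T↔C, transition), site 4 (C↔T, transition), site 10 (C↔T, transition), site 16 (A↔G, transition), site 18 (A↔G, transition), site 21 (G↔A, transition), site 24 (A↔C, transversion), site 37 (G↔A, transition), site 39 (C↔T, transition).
Of the 9 differences, 8 transitions and 1 transversion over 40 sites: P = 8/40 = 0.200000, Q = 1/40 = 0.025000.
d = −0.5·ln(0.575000) − 0.25·ln(0.950000) = −0.5·(-0.553385) − 0.25·(-0.051293) = 0.2895.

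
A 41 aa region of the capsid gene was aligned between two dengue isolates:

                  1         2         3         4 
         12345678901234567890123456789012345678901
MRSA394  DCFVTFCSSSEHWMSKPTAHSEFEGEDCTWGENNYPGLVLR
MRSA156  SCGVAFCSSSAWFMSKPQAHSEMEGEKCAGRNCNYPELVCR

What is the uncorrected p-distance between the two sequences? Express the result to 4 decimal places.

The sequences differ at positions 1 (D/S), 3 (F/G), 5 (T/A), 11 (E/A), 12 (H/W), 13 (W/F), 18 (T/Q), 23 (F/M), 27 (D/K), 29 (T/A), 30 (W/G), 31 (G/R), 32 (E/N), 33 (N/C), 37 (G/E), 40 (L/C).
There are 16 differences over 41 sites, so p = 16/41 = 0.3902.

0.3902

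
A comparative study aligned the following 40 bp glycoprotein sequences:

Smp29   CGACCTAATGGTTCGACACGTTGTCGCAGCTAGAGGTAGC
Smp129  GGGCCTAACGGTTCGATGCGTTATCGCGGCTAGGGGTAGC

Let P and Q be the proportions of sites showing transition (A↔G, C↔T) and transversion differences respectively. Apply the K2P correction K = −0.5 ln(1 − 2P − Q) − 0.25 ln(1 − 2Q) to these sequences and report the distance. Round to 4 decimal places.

The sequences differ at positions 1 (C/G, transversion), 3 (A/G, transition), 9 (T/C, transition), 17 (C/T, transition), 18 (A/G, transition), 23 (G/A, transition), 28 (A/G, transition), 34 (A/G, transition).
Of the 8 differences, 7 transitions and 1 transversion over 40 sites: P = 7/40 = 0.175000, Q = 1/40 = 0.025000.
d = −0.5·ln(0.625000) − 0.25·ln(0.950000) = −0.5·(-0.470004) − 0.25·(-0.051293) = 0.2478.

0.2478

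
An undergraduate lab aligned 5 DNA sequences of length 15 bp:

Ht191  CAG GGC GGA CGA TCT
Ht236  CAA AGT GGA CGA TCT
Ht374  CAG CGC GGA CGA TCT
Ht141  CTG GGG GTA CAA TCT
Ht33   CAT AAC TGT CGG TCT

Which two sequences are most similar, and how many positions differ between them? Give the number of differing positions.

Pairwise Hamming distances:
  Ht191 vs Ht236: 3
  Ht191 vs Ht374: 1
  Ht191 vs Ht141: 4
  Ht191 vs Ht33: 6
  Ht236 vs Ht374: 3
  Ht236 vs Ht141: 6
  Ht236 vs Ht33: 6
  Ht374 vs Ht141: 5
  Ht374 vs Ht33: 6
  Ht141 vs Ht33: 10
The smallest is 1, between Ht191 and Ht374.

1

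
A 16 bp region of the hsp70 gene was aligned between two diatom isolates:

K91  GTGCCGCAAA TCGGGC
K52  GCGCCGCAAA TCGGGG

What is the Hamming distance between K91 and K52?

2

Mismatches occur at site 2 (T→C), site 16 (C→G).
That gives 2 mismatches out of 16 aligned sites, so the Hamming distance is 2.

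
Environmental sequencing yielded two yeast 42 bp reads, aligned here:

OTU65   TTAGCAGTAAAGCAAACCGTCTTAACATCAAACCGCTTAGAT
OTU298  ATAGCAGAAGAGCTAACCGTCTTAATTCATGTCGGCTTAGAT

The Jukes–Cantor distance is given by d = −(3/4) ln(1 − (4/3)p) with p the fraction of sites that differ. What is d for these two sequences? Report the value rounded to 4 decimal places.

0.3597

The sequences differ at positions 1 (T/A), 8 (T/A), 10 (A/G), 14 (A/T), 26 (C/T), 27 (A/T), 28 (T/C), 29 (C/A), 30 (A/T), 31 (A/G), 32 (A/T), 34 (C/G).
p = 12/42 = 0.285714.
d = −0.75 · ln(1 − (4/3)·0.285714) = −0.75 · ln(0.619048) = −0.75 · (-0.479572) = 0.3597.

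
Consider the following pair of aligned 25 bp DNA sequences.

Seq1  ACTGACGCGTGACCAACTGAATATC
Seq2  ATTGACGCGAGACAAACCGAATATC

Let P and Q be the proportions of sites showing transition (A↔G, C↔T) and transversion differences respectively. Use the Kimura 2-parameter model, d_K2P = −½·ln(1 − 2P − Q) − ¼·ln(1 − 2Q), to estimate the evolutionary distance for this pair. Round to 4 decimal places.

The sequences differ at positions 2 (C/T, transition), 10 (T/A, transversion), 14 (C/A, transversion), 18 (T/C, transition).
Of the 4 differences, 2 transitions and 2 transversions over 25 sites: P = 2/25 = 0.080000, Q = 2/25 = 0.080000.
d = −0.5·ln(0.760000) − 0.25·ln(0.840000) = −0.5·(-0.274437) − 0.25·(-0.174353) = 0.1808.

0.1808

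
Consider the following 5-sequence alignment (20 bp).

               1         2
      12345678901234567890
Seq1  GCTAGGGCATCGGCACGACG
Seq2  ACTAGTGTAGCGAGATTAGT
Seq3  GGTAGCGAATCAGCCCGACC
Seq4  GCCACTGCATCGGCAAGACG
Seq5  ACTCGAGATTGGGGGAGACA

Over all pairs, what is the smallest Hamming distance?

Pairwise Hamming distances:
  Seq1 vs Seq2: 10
  Seq1 vs Seq3: 6
  Seq1 vs Seq4: 4
  Seq1 vs Seq5: 10
  Seq2 vs Seq3: 13
  Seq2 vs Seq4: 11
  Seq2 vs Seq5: 12
  Seq3 vs Seq4: 9
  Seq3 vs Seq5: 11
  Seq4 vs Seq5: 11
The smallest is 4, between Seq1 and Seq4.

4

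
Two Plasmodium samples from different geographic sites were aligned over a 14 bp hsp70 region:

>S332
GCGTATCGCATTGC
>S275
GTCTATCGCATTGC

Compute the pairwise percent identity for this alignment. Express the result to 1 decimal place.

85.7%

Differing sites — 2:C/T; 3:G/C.
12 of the 14 sites match, so the percent identity is 12/14 × 100 = 85.7%.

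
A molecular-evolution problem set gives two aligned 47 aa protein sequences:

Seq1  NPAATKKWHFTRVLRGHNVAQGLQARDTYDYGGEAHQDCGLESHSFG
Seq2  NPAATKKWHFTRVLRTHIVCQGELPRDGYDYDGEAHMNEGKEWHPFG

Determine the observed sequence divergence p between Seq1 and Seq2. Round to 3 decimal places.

Differing sites — 16:G/T; 18:N/I; 20:A/C; 23:L/E; 24:Q/L; 25:A/P; 28:T/G; 32:G/D; 37:Q/M; 38:D/N; 39:C/E; 41:L/K; 43:S/W; 45:S/P.
There are 14 differences over 47 sites, so p = 14/47 = 0.298.

0.298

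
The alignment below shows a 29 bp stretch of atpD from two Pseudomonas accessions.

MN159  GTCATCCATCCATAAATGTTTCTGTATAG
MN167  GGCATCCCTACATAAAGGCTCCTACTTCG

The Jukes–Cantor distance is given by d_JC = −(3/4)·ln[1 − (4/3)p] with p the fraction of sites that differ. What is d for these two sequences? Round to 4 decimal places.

0.4618

The sequences differ at positions 2 (T/G), 8 (A/C), 10 (C/A), 17 (T/G), 19 (T/C), 21 (T/C), 24 (G/A), 25 (T/C), 26 (A/T), 28 (A/C).
p = 10/29 = 0.344828.
d = −0.75 · ln(1 − (4/3)·0.344828) = −0.75 · ln(0.540229) = −0.75 · (-0.615762) = 0.4618.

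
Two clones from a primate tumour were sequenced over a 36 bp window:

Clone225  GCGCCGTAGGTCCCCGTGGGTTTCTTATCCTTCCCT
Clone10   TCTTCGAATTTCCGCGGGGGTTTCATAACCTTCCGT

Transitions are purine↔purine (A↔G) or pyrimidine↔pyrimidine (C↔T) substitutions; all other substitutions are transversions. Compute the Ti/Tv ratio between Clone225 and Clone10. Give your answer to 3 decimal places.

Mismatches occur at site 1 (G→T, transversion), site 3 (G→T, transversion), site 4 (C→T, transition), site 7 (T→A, transversion), site 9 (G→T, transversion), site 10 (G→T, transversion), site 14 (C→G, transversion), site 17 (T→G, transversion), site 25 (T→A, transversion), site 28 (T→A, transversion), site 35 (C→G, transversion).
Of the 11 differences, 1 transition and 10 transversions, so Ti/Tv = 1/10 = 0.100.

0.100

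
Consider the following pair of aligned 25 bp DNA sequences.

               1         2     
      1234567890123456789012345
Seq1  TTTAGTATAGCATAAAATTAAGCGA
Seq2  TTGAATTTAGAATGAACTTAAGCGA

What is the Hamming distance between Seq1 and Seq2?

6

The sequences differ at positions 3 (T/G), 5 (G/A), 7 (A/T), 11 (C/A), 14 (A/G), 17 (A/C).
That gives 6 mismatches out of 25 aligned sites, so the Hamming distance is 6.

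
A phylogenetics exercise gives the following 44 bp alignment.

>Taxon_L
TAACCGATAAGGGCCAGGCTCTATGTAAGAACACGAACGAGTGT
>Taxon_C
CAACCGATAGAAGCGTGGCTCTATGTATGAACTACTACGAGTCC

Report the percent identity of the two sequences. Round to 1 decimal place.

70.5%

Mismatches occur at site 1 (T/C), site 10 (A/G), site 11 (G/A), site 12 (G/A), site 15 (C/G), site 16 (A/T), site 28 (A/T), site 33 (A/T), site 34 (C/A), site 35 (G/C), site 36 (A/T), site 43 (G/C), site 44 (T/C).
31 of the 44 sites match, so the percent identity is 31/44 × 100 = 70.5%.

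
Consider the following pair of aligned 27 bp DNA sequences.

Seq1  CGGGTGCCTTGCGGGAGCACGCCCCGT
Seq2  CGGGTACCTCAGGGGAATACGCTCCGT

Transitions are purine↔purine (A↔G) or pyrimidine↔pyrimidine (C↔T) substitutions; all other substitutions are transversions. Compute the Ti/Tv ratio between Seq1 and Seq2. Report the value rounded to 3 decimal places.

The sequences differ at positions 6 (G/A, transition), 10 (T/C, transition), 11 (G/A, transition), 12 (C/G, transversion), 17 (G/A, transition), 18 (C/T, transition), 23 (C/T, transition).
Of the 7 differences, 6 transitions and 1 transversion, so Ti/Tv = 6/1 = 6.000.

6.000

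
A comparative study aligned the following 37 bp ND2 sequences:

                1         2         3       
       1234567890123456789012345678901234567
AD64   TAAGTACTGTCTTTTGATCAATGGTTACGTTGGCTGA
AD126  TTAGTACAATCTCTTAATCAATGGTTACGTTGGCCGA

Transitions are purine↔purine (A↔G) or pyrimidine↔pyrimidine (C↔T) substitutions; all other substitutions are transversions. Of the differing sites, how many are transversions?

The sequences differ at positions 2 (A/T, transversion), 8 (T/A, transversion), 9 (G/A, transition), 13 (T/C, transition), 16 (G/A, transition), 35 (T/C, transition).
Of the 6 differences, 4 transitions and 2 transversions, so the answer is 2.

2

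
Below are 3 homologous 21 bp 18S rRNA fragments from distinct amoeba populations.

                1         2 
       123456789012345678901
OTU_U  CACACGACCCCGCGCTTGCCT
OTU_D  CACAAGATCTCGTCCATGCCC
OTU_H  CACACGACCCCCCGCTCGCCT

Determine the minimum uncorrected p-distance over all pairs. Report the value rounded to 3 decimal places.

Pairwise Hamming distances:
  OTU_U vs OTU_D: 7
  OTU_U vs OTU_H: 2
  OTU_D vs OTU_H: 9
The smallest is 2 mismatches, between OTU_U and OTU_H; p = 2/21 = 0.095.

0.095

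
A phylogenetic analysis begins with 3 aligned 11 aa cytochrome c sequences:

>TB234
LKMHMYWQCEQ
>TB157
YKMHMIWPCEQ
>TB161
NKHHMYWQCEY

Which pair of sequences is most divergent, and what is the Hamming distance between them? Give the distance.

5

Pairwise Hamming distances:
  TB234 vs TB157: 3
  TB234 vs TB161: 3
  TB157 vs TB161: 5
The largest is 5, between TB157 and TB161.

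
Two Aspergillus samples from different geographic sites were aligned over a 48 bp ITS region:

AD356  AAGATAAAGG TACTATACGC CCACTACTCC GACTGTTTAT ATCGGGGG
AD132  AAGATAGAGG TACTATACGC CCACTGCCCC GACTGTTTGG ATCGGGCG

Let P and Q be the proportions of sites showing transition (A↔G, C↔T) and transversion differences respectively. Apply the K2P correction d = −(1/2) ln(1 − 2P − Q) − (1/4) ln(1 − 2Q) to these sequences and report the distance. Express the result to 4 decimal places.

Differing sites — 7:A/G (Ti); 26:A/G (Ti); 28:T/C (Ti); 39:A/G (Ti); 40:T/G (Tv); 47:G/C (Tv).
Of the 6 differences, 4 transitions and 2 transversions over 48 sites: P = 4/48 = 0.083333, Q = 2/48 = 0.041667.
d = −0.5·ln(0.791667) − 0.25·ln(0.916666) = −0.5·(-0.233614) − 0.25·(-0.087012) = 0.1386.

0.1386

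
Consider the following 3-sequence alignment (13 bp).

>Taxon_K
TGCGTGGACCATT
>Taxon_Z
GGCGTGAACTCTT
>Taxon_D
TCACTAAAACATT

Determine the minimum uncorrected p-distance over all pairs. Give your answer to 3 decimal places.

0.308

Pairwise Hamming distances:
  Taxon_K vs Taxon_Z: 4
  Taxon_K vs Taxon_D: 6
  Taxon_Z vs Taxon_D: 8
The smallest is 4 mismatches, between Taxon_K and Taxon_Z; p = 4/13 = 0.308.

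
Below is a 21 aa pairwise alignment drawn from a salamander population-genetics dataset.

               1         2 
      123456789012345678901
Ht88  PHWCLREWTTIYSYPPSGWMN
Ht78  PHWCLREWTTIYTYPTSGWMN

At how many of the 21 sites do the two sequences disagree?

2

The sequences differ at positions 13 (S/T), 16 (P/T).
That gives 2 mismatches out of 21 aligned sites, so the Hamming distance is 2.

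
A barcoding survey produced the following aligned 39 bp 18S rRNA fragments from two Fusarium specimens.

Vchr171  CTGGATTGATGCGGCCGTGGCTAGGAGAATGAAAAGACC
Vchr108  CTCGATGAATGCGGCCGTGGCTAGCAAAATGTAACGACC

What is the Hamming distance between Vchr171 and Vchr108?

7

Mismatches occur at site 3 (G→C), site 7 (T→G), site 8 (G→A), site 25 (G→C), site 27 (G→A), site 32 (A→T), site 35 (A→C).
That gives 7 mismatches out of 39 aligned sites, so the Hamming distance is 7.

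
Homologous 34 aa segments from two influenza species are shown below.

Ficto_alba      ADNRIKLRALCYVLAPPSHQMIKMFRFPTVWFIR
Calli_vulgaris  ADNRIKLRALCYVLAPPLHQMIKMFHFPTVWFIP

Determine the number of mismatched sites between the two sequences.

3

Mismatches occur at site 18 (S↔L), site 26 (R↔H), site 34 (R↔P).
That gives 3 mismatches out of 34 aligned sites, so the Hamming distance is 3.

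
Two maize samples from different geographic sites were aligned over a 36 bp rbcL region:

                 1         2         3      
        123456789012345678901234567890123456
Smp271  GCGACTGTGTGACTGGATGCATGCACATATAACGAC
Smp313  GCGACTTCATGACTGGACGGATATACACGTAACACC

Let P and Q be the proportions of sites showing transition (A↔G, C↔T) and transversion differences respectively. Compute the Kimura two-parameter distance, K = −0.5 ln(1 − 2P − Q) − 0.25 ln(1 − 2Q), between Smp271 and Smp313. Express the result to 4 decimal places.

Mismatches occur at site 7 (G↔T, transversion), site 8 (T↔C, transition), site 9 (G↔A, transition), site 18 (T↔C, transition), site 20 (C↔G, transversion), site 23 (G↔A, transition), site 24 (C↔T, transition), site 28 (T↔C, transition), site 29 (A↔G, transition), site 34 (G↔A, transition), site 35 (A↔C, transversion).
Of the 11 differences, 8 transitions and 3 transversions over 36 sites: P = 8/36 = 0.222222, Q = 3/36 = 0.083333.
d = −0.5·ln(0.472223) − 0.25·ln(0.833334) = −0.5·(-0.750304) − 0.25·(-0.182321) = 0.4207.

0.4207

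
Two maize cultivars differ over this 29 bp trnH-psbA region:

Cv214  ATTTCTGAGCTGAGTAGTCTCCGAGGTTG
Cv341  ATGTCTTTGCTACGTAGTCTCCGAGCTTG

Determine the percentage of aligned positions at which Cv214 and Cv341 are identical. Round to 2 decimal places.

Differing sites — 3:T/G; 7:G/T; 8:A/T; 12:G/A; 13:A/C; 26:G/C.
23 of the 29 sites match, so the percent identity is 23/29 × 100 = 79.31%.

79.31%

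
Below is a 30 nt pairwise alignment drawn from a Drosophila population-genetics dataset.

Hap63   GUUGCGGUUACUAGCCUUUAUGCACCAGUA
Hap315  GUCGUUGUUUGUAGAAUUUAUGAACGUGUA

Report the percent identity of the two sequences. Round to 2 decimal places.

66.67%

The sequences differ at positions 3 (U/C), 5 (C/U), 6 (G/U), 10 (A/U), 11 (C/G), 15 (C/A), 16 (C/A), 23 (C/A), 26 (C/G), 27 (A/U).
20 of the 30 sites match, so the percent identity is 20/30 × 100 = 66.67%.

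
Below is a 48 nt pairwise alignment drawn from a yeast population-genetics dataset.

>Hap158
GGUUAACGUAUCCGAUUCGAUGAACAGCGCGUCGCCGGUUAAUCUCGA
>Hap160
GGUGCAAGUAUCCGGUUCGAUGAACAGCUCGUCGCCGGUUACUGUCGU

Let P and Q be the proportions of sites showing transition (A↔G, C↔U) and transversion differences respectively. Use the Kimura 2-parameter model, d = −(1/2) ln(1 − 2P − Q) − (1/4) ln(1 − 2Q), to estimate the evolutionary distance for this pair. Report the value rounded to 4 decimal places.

0.1900

Mismatches occur at site 4 (U/G, transversion), site 5 (A/C, transversion), site 7 (C/A, transversion), site 15 (A/G, transition), site 29 (G/U, transversion), site 42 (A/C, transversion), site 44 (C/G, transversion), site 48 (A/U, transversion).
Of the 8 differences, 1 transition and 7 transversions over 48 sites: P = 1/48 = 0.020833, Q = 7/48 = 0.145833.
d = −0.5·ln(0.812501) − 0.25·ln(0.708334) = −0.5·(-0.207638) − 0.25·(-0.344840) = 0.1900.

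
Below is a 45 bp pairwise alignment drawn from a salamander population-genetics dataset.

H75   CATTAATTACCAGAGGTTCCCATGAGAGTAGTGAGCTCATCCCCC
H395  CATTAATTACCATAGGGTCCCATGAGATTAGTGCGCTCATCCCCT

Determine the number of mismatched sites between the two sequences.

5

Mismatches occur at site 13 (G↔T), site 17 (T↔G), site 28 (G↔T), site 34 (A↔C), site 45 (C↔T).
That gives 5 mismatches out of 45 aligned sites, so the Hamming distance is 5.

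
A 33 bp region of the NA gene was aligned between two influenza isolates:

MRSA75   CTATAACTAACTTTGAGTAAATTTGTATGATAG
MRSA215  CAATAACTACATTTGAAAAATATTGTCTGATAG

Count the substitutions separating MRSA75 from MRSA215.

Mismatches occur at site 2 (T→A), site 10 (A→C), site 11 (C→A), site 17 (G→A), site 18 (T→A), site 21 (A→T), site 22 (T→A), site 27 (A→C).
That gives 8 mismatches out of 33 aligned sites, so the Hamming distance is 8.

8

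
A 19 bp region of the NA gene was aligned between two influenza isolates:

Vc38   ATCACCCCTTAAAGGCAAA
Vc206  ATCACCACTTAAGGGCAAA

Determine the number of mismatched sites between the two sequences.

Differing sites — 7:C/A; 13:A/G.
That gives 2 mismatches out of 19 aligned sites, so the Hamming distance is 2.

2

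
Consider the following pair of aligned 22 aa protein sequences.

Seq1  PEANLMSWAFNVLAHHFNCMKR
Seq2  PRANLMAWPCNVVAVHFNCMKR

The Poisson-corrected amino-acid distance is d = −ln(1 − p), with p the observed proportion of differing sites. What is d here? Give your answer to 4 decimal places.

0.3185

Mismatches occur at site 2 (E→R), site 7 (S→A), site 9 (A→P), site 10 (F→C), site 13 (L→V), site 15 (H→V).
p = 6/22 = 0.272727.
d = −ln(1 − 0.272727) = −ln(0.727273) = 0.3185.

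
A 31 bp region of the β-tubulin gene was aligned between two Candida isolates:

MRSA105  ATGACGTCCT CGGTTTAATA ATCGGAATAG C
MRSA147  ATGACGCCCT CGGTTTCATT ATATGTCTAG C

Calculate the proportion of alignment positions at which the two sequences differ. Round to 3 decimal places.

The sequences differ at positions 7 (T/C), 17 (A/C), 20 (A/T), 23 (C/A), 24 (G/T), 26 (A/T), 27 (A/C).
There are 7 differences over 31 sites, so p = 7/31 = 0.226.

0.226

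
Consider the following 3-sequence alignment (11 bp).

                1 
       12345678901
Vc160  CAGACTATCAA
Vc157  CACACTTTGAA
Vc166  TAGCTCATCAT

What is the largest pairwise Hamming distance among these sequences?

8

Pairwise Hamming distances:
  Vc160 vs Vc157: 3
  Vc160 vs Vc166: 5
  Vc157 vs Vc166: 8
The largest is 8, between Vc157 and Vc166.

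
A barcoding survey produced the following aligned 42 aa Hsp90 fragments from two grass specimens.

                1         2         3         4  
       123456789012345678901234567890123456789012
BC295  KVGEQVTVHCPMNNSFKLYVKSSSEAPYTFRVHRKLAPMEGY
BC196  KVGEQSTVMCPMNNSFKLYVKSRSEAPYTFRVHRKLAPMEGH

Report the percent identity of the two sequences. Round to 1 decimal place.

Mismatches occur at site 6 (V↔S), site 9 (H↔M), site 23 (S↔R), site 42 (Y↔H).
38 of the 42 sites match, so the percent identity is 38/42 × 100 = 90.5%.

90.5%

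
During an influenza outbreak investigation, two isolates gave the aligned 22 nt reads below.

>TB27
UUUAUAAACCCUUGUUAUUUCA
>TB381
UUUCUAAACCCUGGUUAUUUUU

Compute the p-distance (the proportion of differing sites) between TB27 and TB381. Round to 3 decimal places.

0.182

The sequences differ at positions 4 (A/C), 13 (U/G), 21 (C/U), 22 (A/U).
There are 4 differences over 22 sites, so p = 4/22 = 0.182.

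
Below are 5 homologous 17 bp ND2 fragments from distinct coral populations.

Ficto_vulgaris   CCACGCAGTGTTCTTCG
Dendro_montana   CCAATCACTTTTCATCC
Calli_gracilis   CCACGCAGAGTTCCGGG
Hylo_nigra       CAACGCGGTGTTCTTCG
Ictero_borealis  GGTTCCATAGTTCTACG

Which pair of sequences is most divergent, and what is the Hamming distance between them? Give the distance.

Pairwise Hamming distances:
  Ficto_vulgaris vs Dendro_montana: 6
  Ficto_vulgaris vs Calli_gracilis: 4
  Ficto_vulgaris vs Hylo_nigra: 2
  Ficto_vulgaris vs Ictero_borealis: 8
  Dendro_montana vs Calli_gracilis: 9
  Dendro_montana vs Hylo_nigra: 8
  Dendro_montana vs Ictero_borealis: 11
  Calli_gracilis vs Hylo_nigra: 6
  Calli_gracilis vs Ictero_borealis: 9
  Hylo_nigra vs Ictero_borealis: 9
The largest is 11, between Dendro_montana and Ictero_borealis.

11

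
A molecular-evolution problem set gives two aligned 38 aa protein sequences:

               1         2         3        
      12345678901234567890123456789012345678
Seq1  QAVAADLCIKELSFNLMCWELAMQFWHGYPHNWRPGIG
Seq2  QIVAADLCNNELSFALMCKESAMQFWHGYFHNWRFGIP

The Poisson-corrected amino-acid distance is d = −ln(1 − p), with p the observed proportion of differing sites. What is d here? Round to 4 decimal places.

0.2703

Differing sites — 2:A/I; 9:I/N; 10:K/N; 15:N/A; 19:W/K; 21:L/S; 30:P/F; 35:P/F; 38:G/P.
p = 9/38 = 0.236842.
d = −ln(1 − 0.236842) = −ln(0.763158) = 0.2703.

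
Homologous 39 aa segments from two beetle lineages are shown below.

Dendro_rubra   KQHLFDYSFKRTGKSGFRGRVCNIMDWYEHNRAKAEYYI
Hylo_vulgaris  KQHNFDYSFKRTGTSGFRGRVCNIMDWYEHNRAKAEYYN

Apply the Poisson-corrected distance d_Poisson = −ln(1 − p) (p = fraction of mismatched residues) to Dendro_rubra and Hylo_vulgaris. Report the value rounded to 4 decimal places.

0.0800

The sequences differ at positions 4 (L/N), 14 (K/T), 39 (I/N).
p = 3/39 = 0.076923.
d = −ln(1 − 0.076923) = −ln(0.923077) = 0.0800.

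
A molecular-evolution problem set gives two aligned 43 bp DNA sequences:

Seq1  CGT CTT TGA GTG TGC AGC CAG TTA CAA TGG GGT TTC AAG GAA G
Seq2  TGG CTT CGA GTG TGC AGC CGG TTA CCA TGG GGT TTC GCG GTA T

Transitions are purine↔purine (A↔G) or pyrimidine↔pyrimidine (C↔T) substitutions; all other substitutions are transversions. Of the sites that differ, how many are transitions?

The sequences differ at positions 1 (C/T, transition), 3 (T/G, transversion), 7 (T/C, transition), 20 (A/G, transition), 26 (A/C, transversion), 37 (A/G, transition), 38 (A/C, transversion), 41 (A/T, transversion), 43 (G/T, transversion).
Of the 9 differences, 4 transitions and 5 transversions, so the answer is 4.

4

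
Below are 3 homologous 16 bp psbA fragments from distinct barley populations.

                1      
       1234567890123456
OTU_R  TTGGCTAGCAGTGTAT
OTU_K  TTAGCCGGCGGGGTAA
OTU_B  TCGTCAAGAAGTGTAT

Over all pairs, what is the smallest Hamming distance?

4

Pairwise Hamming distances:
  OTU_R vs OTU_K: 6
  OTU_R vs OTU_B: 4
  OTU_K vs OTU_B: 9
The smallest is 4, between OTU_R and OTU_B.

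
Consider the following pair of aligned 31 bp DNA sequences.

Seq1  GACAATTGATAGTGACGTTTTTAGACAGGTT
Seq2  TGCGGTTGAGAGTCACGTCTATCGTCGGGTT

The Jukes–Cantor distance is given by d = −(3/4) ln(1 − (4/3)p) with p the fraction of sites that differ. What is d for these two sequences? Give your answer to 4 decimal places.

0.4806

Mismatches occur at site 1 (G/T), site 2 (A/G), site 4 (A/G), site 5 (A/G), site 10 (T/G), site 14 (G/C), site 19 (T/C), site 21 (T/A), site 23 (A/C), site 25 (A/T), site 27 (A/G).
p = 11/31 = 0.354839.
d = −0.75 · ln(1 − (4/3)·0.354839) = −0.75 · ln(0.526881) = −0.75 · (-0.640781) = 0.4806.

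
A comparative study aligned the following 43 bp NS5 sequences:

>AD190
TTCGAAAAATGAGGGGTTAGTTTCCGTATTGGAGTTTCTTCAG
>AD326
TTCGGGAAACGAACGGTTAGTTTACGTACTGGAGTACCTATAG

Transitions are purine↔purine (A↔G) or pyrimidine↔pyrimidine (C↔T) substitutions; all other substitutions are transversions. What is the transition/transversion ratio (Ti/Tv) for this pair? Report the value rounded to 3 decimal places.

1.750

The sequences differ at positions 5 (A/G, transition), 6 (A/G, transition), 10 (T/C, transition), 13 (G/A, transition), 14 (G/C, transversion), 24 (C/A, transversion), 29 (T/C, transition), 36 (T/A, transversion), 37 (T/C, transition), 40 (T/A, transversion), 41 (C/T, transition).
Of the 11 differences, 7 transitions and 4 transversions, so Ti/Tv = 7/4 = 1.750.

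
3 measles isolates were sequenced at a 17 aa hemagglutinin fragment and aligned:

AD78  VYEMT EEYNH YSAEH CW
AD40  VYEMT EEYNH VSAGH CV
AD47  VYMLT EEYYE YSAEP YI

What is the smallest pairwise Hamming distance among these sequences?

Pairwise Hamming distances:
  AD78 vs AD40: 3
  AD78 vs AD47: 7
  AD40 vs AD47: 9
The smallest is 3, between AD78 and AD40.

3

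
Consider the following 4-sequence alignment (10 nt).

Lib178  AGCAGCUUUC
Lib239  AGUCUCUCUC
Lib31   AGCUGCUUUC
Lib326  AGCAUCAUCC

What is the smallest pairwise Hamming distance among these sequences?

Pairwise Hamming distances:
  Lib178 vs Lib239: 4
  Lib178 vs Lib31: 1
  Lib178 vs Lib326: 3
  Lib239 vs Lib31: 4
  Lib239 vs Lib326: 5
  Lib31 vs Lib326: 4
The smallest is 1, between Lib178 and Lib31.

1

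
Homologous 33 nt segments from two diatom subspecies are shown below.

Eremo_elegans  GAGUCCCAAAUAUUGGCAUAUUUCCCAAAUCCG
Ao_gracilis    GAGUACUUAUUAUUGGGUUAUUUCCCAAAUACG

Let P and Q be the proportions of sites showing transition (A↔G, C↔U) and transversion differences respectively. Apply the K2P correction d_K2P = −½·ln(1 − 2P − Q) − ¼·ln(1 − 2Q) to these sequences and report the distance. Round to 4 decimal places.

0.2518

Mismatches occur at site 5 (C↔A, transversion), site 7 (C↔U, transition), site 8 (A↔U, transversion), site 10 (A↔U, transversion), site 17 (C↔G, transversion), site 18 (A↔U, transversion), site 31 (C↔A, transversion).
Of the 7 differences, 1 transition and 6 transversions over 33 sites: P = 1/33 = 0.030303, Q = 6/33 = 0.181818.
d = −0.5·ln(0.757576) − 0.25·ln(0.636364) = −0.5·(-0.277631) − 0.25·(-0.451985) = 0.2518.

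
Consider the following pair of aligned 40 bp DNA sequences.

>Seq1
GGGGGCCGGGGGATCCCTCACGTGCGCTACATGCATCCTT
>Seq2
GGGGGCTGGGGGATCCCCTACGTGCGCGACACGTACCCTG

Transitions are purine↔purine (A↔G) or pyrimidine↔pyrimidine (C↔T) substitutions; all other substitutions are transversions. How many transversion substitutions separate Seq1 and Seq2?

2

The sequences differ at positions 7 (C/T, transition), 18 (T/C, transition), 19 (C/T, transition), 28 (T/G, transversion), 32 (T/C, transition), 34 (C/T, transition), 36 (T/C, transition), 40 (T/G, transversion).
Of the 8 differences, 6 transitions and 2 transversions, so the answer is 2.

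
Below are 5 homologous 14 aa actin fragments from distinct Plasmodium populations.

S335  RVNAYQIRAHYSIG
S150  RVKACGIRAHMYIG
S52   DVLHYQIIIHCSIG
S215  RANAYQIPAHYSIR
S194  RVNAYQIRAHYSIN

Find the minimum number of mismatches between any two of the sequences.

1

Pairwise Hamming distances:
  S335 vs S150: 5
  S335 vs S52: 6
  S335 vs S215: 3
  S335 vs S194: 1
  S150 vs S52: 9
  S150 vs S215: 8
  S150 vs S194: 6
  S52 vs S215: 8
  S52 vs S194: 7
  S215 vs S194: 3
The smallest is 1, between S335 and S194.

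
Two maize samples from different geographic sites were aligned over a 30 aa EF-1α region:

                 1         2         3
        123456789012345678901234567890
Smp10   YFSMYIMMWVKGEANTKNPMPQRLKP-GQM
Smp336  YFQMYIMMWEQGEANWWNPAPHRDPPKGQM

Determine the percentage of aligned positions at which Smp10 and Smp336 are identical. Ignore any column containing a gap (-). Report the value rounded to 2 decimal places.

Excluding the 1 gap column leaves 29 comparable sites.
Mismatches occur at site 3 (S/Q), site 10 (V/E), site 11 (K/Q), site 16 (T/W), site 17 (K/W), site 20 (M/A), site 22 (Q/H), site 24 (L/D), site 25 (K/P).
20 of the 29 comparable sites match, so the percent identity is 20/29 × 100 = 68.97%.

68.97%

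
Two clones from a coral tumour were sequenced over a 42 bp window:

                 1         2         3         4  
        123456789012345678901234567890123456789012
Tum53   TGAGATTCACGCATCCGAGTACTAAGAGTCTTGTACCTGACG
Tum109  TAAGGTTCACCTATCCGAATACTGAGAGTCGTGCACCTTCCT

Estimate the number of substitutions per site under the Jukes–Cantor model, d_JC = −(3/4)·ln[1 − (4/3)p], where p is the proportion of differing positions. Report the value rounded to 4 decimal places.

Mismatches occur at site 2 (G↔A), site 5 (A↔G), site 11 (G↔C), site 12 (C↔T), site 19 (G↔A), site 24 (A↔G), site 31 (T↔G), site 34 (T↔C), site 39 (G↔T), site 40 (A↔C), site 42 (G↔T).
p = 11/42 = 0.261905.
d = −0.75 · ln(1 − (4/3)·0.261905) = −0.75 · ln(0.650793) = −0.75 · (-0.429564) = 0.3222.

0.3222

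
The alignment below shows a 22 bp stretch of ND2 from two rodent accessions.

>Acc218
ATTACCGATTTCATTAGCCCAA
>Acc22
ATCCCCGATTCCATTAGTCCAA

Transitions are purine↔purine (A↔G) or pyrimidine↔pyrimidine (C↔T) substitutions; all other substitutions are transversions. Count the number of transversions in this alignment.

1

The sequences differ at positions 3 (T/C, transition), 4 (A/C, transversion), 11 (T/C, transition), 18 (C/T, transition).
Of the 4 differences, 3 transitions and 1 transversion, so the answer is 1.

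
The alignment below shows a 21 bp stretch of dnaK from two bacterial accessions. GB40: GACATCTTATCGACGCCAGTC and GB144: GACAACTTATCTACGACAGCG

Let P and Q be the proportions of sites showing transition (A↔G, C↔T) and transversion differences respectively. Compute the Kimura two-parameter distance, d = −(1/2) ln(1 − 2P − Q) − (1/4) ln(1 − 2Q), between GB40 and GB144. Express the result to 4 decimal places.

0.2881

The sequences differ at positions 5 (T/A, transversion), 12 (G/T, transversion), 16 (C/A, transversion), 20 (T/C, transition), 21 (C/G, transversion).
Of the 5 differences, 1 transition and 4 transversions over 21 sites: P = 1/21 = 0.047619, Q = 4/21 = 0.190476.
d = −0.5·ln(0.714286) − 0.25·ln(0.619048) = −0.5·(-0.336472) − 0.25·(-0.479572) = 0.2881.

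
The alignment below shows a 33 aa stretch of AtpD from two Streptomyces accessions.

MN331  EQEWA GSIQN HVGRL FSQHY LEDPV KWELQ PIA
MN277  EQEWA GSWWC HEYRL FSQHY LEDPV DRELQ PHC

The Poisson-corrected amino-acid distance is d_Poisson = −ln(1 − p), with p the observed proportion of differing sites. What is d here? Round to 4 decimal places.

0.3185

Mismatches occur at site 8 (I→W), site 9 (Q→W), site 10 (N→C), site 12 (V→E), site 13 (G→Y), site 26 (K→D), site 27 (W→R), site 32 (I→H), site 33 (A→C).
p = 9/33 = 0.272727.
d = −ln(1 − 0.272727) = −ln(0.727273) = 0.3185.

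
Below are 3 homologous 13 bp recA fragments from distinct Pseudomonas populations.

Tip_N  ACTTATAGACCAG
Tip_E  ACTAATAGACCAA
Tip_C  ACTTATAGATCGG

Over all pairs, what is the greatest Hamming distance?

4

Pairwise Hamming distances:
  Tip_N vs Tip_E: 2
  Tip_N vs Tip_C: 2
  Tip_E vs Tip_C: 4
The largest is 4, between Tip_E and Tip_C.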